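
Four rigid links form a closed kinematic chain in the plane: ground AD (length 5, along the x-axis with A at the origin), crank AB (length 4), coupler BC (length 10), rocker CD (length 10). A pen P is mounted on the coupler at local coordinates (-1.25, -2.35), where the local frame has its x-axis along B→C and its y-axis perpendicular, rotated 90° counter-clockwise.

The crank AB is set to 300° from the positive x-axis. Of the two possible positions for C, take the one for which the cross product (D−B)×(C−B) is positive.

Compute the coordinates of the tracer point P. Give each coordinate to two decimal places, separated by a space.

4.64 -3.10

A=(0,0), D=(5.00,0)
B = A + 4.00·(cos300°, sin300°) = (2.0000, -3.4641)
|BD| = 4.5826
circle(B,10.00) ∩ circle(D,10.00): a=2.2913, h=9.7340
  candidates: C₊=(-3.8582,4.6403) cross=44.607; C₋=(10.8582,-8.1044) cross=-44.607
  mode + wants cross > 0 → take C=(-3.8582,4.6403) (cross=44.607)
ex = (C−B)/|BC| = (-0.5858,0.8104); ey = (-0.8104,-0.5858)
P = B + -1.25·ex + -2.35·ey = (4.6368,-3.1005)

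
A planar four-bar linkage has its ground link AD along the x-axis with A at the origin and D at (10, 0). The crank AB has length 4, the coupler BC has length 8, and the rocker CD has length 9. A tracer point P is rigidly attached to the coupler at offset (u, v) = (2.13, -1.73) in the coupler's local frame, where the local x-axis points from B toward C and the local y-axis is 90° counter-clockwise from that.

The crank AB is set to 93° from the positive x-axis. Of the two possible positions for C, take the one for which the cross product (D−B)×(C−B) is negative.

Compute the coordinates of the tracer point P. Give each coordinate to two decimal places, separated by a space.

A=(0,0), D=(10.00,0)
B = A + 4.00·(cos93°, sin93°) = (-0.2093, 3.9945)
|BD| = 10.9630
circle(B,8.00) ∩ circle(D,9.00): a=4.7062, h=6.4693
  candidates: C₊=(6.5305,8.3044) cross=70.923; C₋=(1.8161,-3.7448) cross=-70.923
  mode - wants cross < 0 → take C=(1.8161,-3.7448) (cross=-70.923)
ex = (C−B)/|BC| = (0.2532,-0.9674); ey = (0.9674,0.2532)
P = B + 2.13·ex + -1.73·ey = (-1.3437,1.4959)

-1.34 1.50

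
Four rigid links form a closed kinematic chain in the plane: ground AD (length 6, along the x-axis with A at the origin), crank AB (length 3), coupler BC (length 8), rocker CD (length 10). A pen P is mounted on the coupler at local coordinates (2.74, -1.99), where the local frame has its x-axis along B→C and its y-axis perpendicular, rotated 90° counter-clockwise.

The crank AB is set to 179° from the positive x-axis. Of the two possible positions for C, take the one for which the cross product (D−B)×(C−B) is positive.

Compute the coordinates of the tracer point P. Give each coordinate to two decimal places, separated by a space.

A=(0,0), D=(6.00,0)
B = A + 3.00·(cos179°, sin179°) = (-2.9995, 0.0524)
|BD| = 8.9997
circle(B,8.00) ∩ circle(D,10.00): a=2.4998, h=7.5994
  candidates: C₊=(-0.4556,7.6371) cross=68.392; C₋=(-0.5440,-7.5615) cross=-68.392
  mode + wants cross > 0 → take C=(-0.4556,7.6371) (cross=68.392)
ex = (C−B)/|BC| = (0.3180,0.9481); ey = (-0.9481,0.3180)
P = B + 2.74·ex + -1.99·ey = (-0.2415,2.0173)

-0.24 2.02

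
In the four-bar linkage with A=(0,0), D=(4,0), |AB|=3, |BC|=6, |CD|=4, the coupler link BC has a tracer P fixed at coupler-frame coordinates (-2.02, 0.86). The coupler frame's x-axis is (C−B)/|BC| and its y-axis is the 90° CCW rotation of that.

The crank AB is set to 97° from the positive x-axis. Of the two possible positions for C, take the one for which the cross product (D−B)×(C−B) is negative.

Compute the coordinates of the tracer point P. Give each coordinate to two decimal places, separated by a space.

-0.05 5.15

A=(0,0), D=(4.00,0)
B = A + 3.00·(cos97°, sin97°) = (-0.3656, 2.9776)
|BD| = 5.2844
circle(B,6.00) ∩ circle(D,4.00): a=4.5346, h=3.9291
  candidates: C₊=(5.5945,3.6685) cross=20.763; C₋=(1.1666,-2.8234) cross=-20.763
  mode - wants cross < 0 → take C=(1.1666,-2.8234) (cross=-20.763)
ex = (C−B)/|BC| = (0.2554,-0.9668); ey = (0.9668,0.2554)
P = B + -2.02·ex + 0.86·ey = (-0.0500,5.1503)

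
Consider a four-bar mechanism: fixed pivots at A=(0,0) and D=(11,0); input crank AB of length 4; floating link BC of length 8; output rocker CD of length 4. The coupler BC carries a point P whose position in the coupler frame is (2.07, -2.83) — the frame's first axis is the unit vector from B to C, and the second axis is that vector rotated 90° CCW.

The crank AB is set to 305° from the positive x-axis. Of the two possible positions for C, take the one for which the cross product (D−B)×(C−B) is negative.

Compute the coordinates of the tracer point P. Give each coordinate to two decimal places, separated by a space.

A=(0,0), D=(11.00,0)
B = A + 4.00·(cos305°, sin305°) = (2.2943, -3.2766)
|BD| = 9.3019
circle(B,8.00) ∩ circle(D,4.00): a=7.2311, h=3.4222
  candidates: C₊=(7.8564,2.4734) cross=31.833; C₋=(10.2674,-3.9323) cross=-31.833
  mode - wants cross < 0 → take C=(10.2674,-3.9323) (cross=-31.833)
ex = (C−B)/|BC| = (0.9966,-0.0820); ey = (0.0820,0.9966)
P = B + 2.07·ex + -2.83·ey = (4.1254,-6.2668)

4.13 -6.27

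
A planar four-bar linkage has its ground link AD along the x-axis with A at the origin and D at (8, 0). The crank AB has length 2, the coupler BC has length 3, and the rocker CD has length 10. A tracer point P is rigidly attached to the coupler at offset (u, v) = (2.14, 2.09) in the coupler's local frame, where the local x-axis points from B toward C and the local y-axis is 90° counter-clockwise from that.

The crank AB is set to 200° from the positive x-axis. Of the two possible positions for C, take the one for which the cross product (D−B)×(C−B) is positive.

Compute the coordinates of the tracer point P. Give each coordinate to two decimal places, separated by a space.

A=(0,0), D=(8.00,0)
B = A + 2.00·(cos200°, sin200°) = (-1.8794, -0.6840)
|BD| = 9.9030
circle(B,3.00) ∩ circle(D,10.00): a=0.3570, h=2.9787
  candidates: C₊=(-1.7290,2.3122) cross=29.498; C₋=(-1.3175,-3.6310) cross=-29.498
  mode + wants cross > 0 → take C=(-1.7290,2.3122) (cross=29.498)
ex = (C−B)/|BC| = (0.0501,0.9987); ey = (-0.9987,0.0501)
P = B + 2.14·ex + 2.09·ey = (-3.8595,1.5580)

-3.86 1.56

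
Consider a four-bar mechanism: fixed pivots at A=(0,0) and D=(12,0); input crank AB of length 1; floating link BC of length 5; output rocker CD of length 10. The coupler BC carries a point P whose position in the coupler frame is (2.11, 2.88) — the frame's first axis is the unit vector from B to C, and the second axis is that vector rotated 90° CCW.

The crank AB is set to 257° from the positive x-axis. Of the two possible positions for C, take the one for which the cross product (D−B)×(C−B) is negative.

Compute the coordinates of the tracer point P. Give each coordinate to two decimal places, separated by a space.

3.32 -0.58

A=(0,0), D=(12.00,0)
B = A + 1.00·(cos257°, sin257°) = (-0.2250, -0.9744)
|BD| = 12.2637
circle(B,5.00) ∩ circle(D,10.00): a=3.0741, h=3.9434
  candidates: C₊=(2.5261,3.2008) cross=48.360; C₋=(3.1527,-4.6610) cross=-48.360
  mode - wants cross < 0 → take C=(3.1527,-4.6610) (cross=-48.360)
ex = (C−B)/|BC| = (0.6755,-0.7373); ey = (0.7373,0.6755)
P = B + 2.11·ex + 2.88·ey = (3.3239,-0.5846)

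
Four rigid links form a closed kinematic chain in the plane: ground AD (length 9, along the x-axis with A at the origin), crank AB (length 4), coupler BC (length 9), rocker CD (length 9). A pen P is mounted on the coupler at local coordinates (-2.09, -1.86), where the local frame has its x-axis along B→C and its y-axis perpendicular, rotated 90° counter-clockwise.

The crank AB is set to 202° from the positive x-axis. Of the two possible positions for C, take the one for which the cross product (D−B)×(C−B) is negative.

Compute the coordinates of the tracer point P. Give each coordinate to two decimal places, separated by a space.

A=(0,0), D=(9.00,0)
B = A + 4.00·(cos202°, sin202°) = (-3.7087, -1.4984)
|BD| = 12.7968
circle(B,9.00) ∩ circle(D,9.00): a=6.3984, h=6.3294
  candidates: C₊=(1.9045,5.5366) cross=80.995; C₋=(3.3868,-7.0350) cross=-80.995
  mode - wants cross < 0 → take C=(3.3868,-7.0350) (cross=-80.995)
ex = (C−B)/|BC| = (0.7884,-0.6152); ey = (0.6152,0.7884)
P = B + -2.09·ex + -1.86·ey = (-6.5007,-1.6791)

-6.50 -1.68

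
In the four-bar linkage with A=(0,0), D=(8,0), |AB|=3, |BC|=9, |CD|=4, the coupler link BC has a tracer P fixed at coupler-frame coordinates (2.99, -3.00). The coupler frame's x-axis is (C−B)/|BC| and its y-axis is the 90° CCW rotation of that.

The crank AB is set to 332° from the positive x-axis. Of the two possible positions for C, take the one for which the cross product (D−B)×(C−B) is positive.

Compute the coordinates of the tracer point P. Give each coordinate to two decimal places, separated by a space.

A=(0,0), D=(8.00,0)
B = A + 3.00·(cos332°, sin332°) = (2.6488, -1.4084)
|BD| = 5.5334
circle(B,9.00) ∩ circle(D,4.00): a=8.6401, h=2.5196
  candidates: C₊=(10.3631,3.2273) cross=13.942; C₋=(11.6457,-1.6458) cross=-13.942
  mode + wants cross > 0 → take C=(10.3631,3.2273) (cross=13.942)
ex = (C−B)/|BC| = (0.8571,0.5151); ey = (-0.5151,0.8571)
P = B + 2.99·ex + -3.00·ey = (6.7569,-2.4397)

6.76 -2.44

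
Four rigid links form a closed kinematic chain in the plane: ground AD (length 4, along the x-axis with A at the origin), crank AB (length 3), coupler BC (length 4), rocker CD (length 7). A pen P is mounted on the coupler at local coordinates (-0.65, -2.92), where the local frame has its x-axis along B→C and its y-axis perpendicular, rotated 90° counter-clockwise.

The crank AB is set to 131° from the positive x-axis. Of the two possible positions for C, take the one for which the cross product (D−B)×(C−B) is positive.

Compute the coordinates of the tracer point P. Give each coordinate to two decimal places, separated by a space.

A=(0,0), D=(4.00,0)
B = A + 3.00·(cos131°, sin131°) = (-1.9682, 2.2641)
|BD| = 6.3832
circle(B,4.00) ∩ circle(D,7.00): a=0.6067, h=3.9537
  candidates: C₊=(0.0015,5.7456) cross=25.237; C₋=(-2.8033,-1.6477) cross=-25.237
  mode + wants cross > 0 → take C=(0.0015,5.7456) (cross=25.237)
ex = (C−B)/|BC| = (0.4924,0.8704); ey = (-0.8704,0.4924)
P = B + -0.65·ex + -2.92·ey = (0.2532,0.2606)

0.25 0.26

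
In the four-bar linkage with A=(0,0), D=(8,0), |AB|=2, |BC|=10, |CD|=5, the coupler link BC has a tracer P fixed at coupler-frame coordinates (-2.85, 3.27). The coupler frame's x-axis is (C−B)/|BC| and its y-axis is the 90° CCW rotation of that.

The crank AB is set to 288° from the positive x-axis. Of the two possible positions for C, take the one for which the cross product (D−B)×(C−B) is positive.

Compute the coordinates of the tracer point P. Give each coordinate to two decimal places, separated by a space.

-3.70 -1.50

A=(0,0), D=(8.00,0)
B = A + 2.00·(cos288°, sin288°) = (0.6180, -1.9021)
|BD| = 7.6231
circle(B,10.00) ∩ circle(D,5.00): a=8.7308, h=4.8758
  candidates: C₊=(7.8561,4.9979) cross=37.168; C₋=(10.2893,-4.4451) cross=-37.168
  mode + wants cross > 0 → take C=(7.8561,4.9979) (cross=37.168)
ex = (C−B)/|BC| = (0.7238,0.6900); ey = (-0.6900,0.7238)
P = B + -2.85·ex + 3.27·ey = (-3.7011,-1.5018)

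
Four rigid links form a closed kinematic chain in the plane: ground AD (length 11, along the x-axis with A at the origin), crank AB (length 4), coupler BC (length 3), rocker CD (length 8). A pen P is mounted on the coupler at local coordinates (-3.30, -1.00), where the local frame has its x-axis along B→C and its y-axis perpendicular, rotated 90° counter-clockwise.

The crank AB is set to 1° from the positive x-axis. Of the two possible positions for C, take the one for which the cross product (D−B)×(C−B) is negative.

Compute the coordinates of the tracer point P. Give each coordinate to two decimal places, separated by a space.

3.51 3.48

A=(0,0), D=(11.00,0)
B = A + 4.00·(cos1°, sin1°) = (3.9994, 0.0698)
|BD| = 7.0010
circle(B,3.00) ∩ circle(D,8.00): a=-0.4276, h=2.9694
  candidates: C₊=(3.6015,3.0433) cross=20.788; C₋=(3.5422,-2.8952) cross=-20.788
  mode - wants cross < 0 → take C=(3.5422,-2.8952) (cross=-20.788)
ex = (C−B)/|BC| = (-0.1524,-0.9883); ey = (0.9883,-0.1524)
P = B + -3.30·ex + -1.00·ey = (3.5139,3.4837)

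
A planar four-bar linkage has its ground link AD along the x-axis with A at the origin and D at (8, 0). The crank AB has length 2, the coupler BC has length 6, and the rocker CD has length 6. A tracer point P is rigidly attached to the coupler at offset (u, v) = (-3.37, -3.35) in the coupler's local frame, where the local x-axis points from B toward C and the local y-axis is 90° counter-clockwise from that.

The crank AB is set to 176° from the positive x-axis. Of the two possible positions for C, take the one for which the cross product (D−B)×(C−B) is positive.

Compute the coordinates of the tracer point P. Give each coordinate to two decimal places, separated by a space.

-3.01 -4.50

A=(0,0), D=(8.00,0)
B = A + 2.00·(cos176°, sin176°) = (-1.9951, 0.1395)
|BD| = 9.9961
circle(B,6.00) ∩ circle(D,6.00): a=4.9981, h=3.3196
  candidates: C₊=(3.0488,3.3890) cross=33.183; C₋=(2.9561,-3.2495) cross=-33.183
  mode + wants cross > 0 → take C=(3.0488,3.3890) (cross=33.183)
ex = (C−B)/|BC| = (0.8406,0.5416); ey = (-0.5416,0.8406)
P = B + -3.37·ex + -3.35·ey = (-3.0138,-4.5018)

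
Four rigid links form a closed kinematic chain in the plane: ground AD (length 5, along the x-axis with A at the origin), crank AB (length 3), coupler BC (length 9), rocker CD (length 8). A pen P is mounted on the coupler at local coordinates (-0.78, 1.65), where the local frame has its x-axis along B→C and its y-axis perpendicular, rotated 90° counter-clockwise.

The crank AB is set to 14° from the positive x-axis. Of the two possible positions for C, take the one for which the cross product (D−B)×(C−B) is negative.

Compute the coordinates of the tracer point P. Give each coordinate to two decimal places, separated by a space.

A=(0,0), D=(5.00,0)
B = A + 3.00·(cos14°, sin14°) = (2.9109, 0.7258)
|BD| = 2.2116
circle(B,9.00) ∩ circle(D,8.00): a=4.9492, h=7.5170
  candidates: C₊=(10.0528,6.2023) cross=16.625; C₋=(5.1192,-7.9991) cross=-16.625
  mode - wants cross < 0 → take C=(5.1192,-7.9991) (cross=-16.625)
ex = (C−B)/|BC| = (0.2454,-0.9694); ey = (0.9694,0.2454)
P = B + -0.78·ex + 1.65·ey = (4.3191,1.8868)

4.32 1.89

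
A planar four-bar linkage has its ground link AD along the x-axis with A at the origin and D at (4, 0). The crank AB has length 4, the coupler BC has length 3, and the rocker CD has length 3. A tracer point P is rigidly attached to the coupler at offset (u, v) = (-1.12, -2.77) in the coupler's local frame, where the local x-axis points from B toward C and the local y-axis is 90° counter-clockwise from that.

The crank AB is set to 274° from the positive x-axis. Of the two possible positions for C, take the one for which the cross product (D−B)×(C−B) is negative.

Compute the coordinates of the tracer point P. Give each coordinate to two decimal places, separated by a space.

0.30 -6.98

A=(0,0), D=(4.00,0)
B = A + 4.00·(cos274°, sin274°) = (0.2790, -3.9903)
|BD| = 5.4560
circle(B,3.00) ∩ circle(D,3.00): a=2.7280, h=1.2482
  candidates: C₊=(1.2266,-1.1438) cross=6.810; C₋=(3.0524,-2.8464) cross=-6.810
  mode - wants cross < 0 → take C=(3.0524,-2.8464) (cross=-6.810)
ex = (C−B)/|BC| = (0.9245,0.3813); ey = (-0.3813,0.9245)
P = B + -1.12·ex + -2.77·ey = (0.2998,-6.9780)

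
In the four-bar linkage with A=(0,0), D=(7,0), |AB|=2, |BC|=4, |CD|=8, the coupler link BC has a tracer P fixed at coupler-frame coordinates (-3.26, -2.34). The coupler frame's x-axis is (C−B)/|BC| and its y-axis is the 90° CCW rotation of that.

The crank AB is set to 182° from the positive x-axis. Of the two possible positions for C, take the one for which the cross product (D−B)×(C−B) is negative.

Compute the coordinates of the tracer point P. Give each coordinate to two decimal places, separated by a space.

-5.59 1.73

A=(0,0), D=(7.00,0)
B = A + 2.00·(cos182°, sin182°) = (-1.9988, -0.0698)
|BD| = 8.9991
circle(B,4.00) ∩ circle(D,8.00): a=1.8326, h=3.5555
  candidates: C₊=(-0.1938,3.4998) cross=31.996; C₋=(-0.1387,-3.6110) cross=-31.996
  mode - wants cross < 0 → take C=(-0.1387,-3.6110) (cross=-31.996)
ex = (C−B)/|BC| = (0.4650,-0.8853); ey = (0.8853,0.4650)
P = B + -3.26·ex + -2.34·ey = (-5.5864,1.7281)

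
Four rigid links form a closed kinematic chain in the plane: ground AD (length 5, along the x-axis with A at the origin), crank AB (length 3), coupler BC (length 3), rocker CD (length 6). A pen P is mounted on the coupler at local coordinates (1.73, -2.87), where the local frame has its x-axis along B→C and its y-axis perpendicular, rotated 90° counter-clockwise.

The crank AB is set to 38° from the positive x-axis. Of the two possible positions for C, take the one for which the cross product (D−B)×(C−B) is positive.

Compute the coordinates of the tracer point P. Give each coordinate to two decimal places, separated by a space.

4.26 4.61

A=(0,0), D=(5.00,0)
B = A + 3.00·(cos38°, sin38°) = (2.3640, 1.8470)
|BD| = 3.2186
circle(B,3.00) ∩ circle(D,6.00): a=-2.5850, h=1.5224
  candidates: C₊=(1.1206,4.5772) cross=4.900; C₋=(-0.6266,2.0835) cross=-4.900
  mode + wants cross > 0 → take C=(1.1206,4.5772) (cross=4.900)
ex = (C−B)/|BC| = (-0.4145,0.9101); ey = (-0.9101,-0.4145)
P = B + 1.73·ex + -2.87·ey = (4.2589,4.6109)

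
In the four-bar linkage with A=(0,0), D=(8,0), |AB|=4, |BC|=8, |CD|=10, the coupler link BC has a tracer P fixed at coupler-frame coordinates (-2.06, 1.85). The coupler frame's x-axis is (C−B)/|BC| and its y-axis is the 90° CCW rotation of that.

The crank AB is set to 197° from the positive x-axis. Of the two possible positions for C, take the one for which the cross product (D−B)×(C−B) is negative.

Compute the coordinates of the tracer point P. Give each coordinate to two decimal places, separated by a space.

A=(0,0), D=(8.00,0)
B = A + 4.00·(cos197°, sin197°) = (-3.8252, -1.1695)
|BD| = 11.8829
circle(B,8.00) ∩ circle(D,10.00): a=4.4267, h=6.6637
  candidates: C₊=(-0.0759,5.8975) cross=79.184; C₋=(1.2358,-7.3651) cross=-79.184
  mode - wants cross < 0 → take C=(1.2358,-7.3651) (cross=-79.184)
ex = (C−B)/|BC| = (0.6326,-0.7745); ey = (0.7745,0.6326)
P = B + -2.06·ex + 1.85·ey = (-3.6957,1.5963)

-3.70 1.60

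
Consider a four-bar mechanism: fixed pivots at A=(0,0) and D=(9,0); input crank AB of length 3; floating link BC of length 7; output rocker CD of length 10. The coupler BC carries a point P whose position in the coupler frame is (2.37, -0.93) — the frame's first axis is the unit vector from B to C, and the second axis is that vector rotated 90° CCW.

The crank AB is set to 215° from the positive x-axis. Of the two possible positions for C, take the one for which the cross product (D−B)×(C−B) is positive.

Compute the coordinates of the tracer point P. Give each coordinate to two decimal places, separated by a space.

A=(0,0), D=(9.00,0)
B = A + 3.00·(cos215°, sin215°) = (-2.4575, -1.7207)
|BD| = 11.5859
circle(B,7.00) ∩ circle(D,10.00): a=3.5920, h=6.0081
  candidates: C₊=(0.2024,4.7542) cross=69.610; C₋=(1.9871,-7.1287) cross=-69.610
  mode + wants cross > 0 → take C=(0.2024,4.7542) (cross=69.610)
ex = (C−B)/|BC| = (0.3800,0.9250); ey = (-0.9250,0.3800)
P = B + 2.37·ex + -0.93·ey = (-0.6967,0.1181)

-0.70 0.12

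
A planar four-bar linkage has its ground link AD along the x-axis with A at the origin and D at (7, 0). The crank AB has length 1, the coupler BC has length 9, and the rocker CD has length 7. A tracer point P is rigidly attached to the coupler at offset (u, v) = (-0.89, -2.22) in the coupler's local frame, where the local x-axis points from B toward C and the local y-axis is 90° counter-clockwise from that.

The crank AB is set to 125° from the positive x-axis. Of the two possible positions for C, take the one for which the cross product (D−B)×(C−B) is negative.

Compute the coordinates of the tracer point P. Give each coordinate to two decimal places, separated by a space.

-2.90 0.28

A=(0,0), D=(7.00,0)
B = A + 1.00·(cos125°, sin125°) = (-0.5736, 0.8192)
|BD| = 7.6177
circle(B,9.00) ∩ circle(D,7.00): a=5.9092, h=6.7883
  candidates: C₊=(6.0314,6.9327) cross=51.712; C₋=(4.5714,-6.5652) cross=-51.712
  mode - wants cross < 0 → take C=(4.5714,-6.5652) (cross=-51.712)
ex = (C−B)/|BC| = (0.5717,-0.8205); ey = (0.8205,0.5717)
P = B + -0.89·ex + -2.22·ey = (-2.9038,0.2803)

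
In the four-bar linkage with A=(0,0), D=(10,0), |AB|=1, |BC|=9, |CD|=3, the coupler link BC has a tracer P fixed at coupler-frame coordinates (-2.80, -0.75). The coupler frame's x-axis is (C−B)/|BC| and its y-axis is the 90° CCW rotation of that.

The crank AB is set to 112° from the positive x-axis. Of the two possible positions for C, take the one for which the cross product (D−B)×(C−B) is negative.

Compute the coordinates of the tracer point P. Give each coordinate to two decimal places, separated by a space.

A=(0,0), D=(10.00,0)
B = A + 1.00·(cos112°, sin112°) = (-0.3746, 0.9272)
|BD| = 10.4160
circle(B,9.00) ∩ circle(D,3.00): a=8.6642, h=2.4354
  candidates: C₊=(8.4720,2.5817) cross=25.368; C₋=(8.0384,-2.2698) cross=-25.368
  mode - wants cross < 0 → take C=(8.0384,-2.2698) (cross=-25.368)
ex = (C−B)/|BC| = (0.9348,-0.3552); ey = (0.3552,0.9348)
P = B + -2.80·ex + -0.75·ey = (-3.2584,1.2207)

-3.26 1.22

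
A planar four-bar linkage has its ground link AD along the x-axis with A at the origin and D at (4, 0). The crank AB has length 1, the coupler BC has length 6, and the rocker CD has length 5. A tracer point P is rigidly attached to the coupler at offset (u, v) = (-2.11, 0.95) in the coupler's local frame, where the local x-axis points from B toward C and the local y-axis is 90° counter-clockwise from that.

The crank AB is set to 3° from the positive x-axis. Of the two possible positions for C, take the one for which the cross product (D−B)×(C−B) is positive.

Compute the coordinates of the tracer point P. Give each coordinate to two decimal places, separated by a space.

A=(0,0), D=(4.00,0)
B = A + 1.00·(cos3°, sin3°) = (0.9986, 0.0523)
|BD| = 3.0018
circle(B,6.00) ∩ circle(D,5.00): a=3.3331, h=4.9890
  candidates: C₊=(4.4182,4.9825) cross=14.976; C₋=(4.2443,-4.9940) cross=-14.976
  mode + wants cross > 0 → take C=(4.4182,4.9825) (cross=14.976)
ex = (C−B)/|BC| = (0.5699,0.8217); ey = (-0.8217,0.5699)
P = B + -2.11·ex + 0.95·ey = (-0.9845,-1.1400)

-0.98 -1.14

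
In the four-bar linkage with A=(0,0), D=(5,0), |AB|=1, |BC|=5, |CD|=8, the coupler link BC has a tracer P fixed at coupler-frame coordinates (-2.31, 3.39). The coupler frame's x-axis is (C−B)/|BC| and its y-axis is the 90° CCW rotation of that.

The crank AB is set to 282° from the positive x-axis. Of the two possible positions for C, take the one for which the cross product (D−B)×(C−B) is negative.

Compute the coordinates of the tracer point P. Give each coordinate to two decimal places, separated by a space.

A=(0,0), D=(5.00,0)
B = A + 1.00·(cos282°, sin282°) = (0.2079, -0.9781)
|BD| = 4.8909
circle(B,5.00) ∩ circle(D,8.00): a=-1.5415, h=4.7564
  candidates: C₊=(-2.2537,3.3739) cross=23.263; C₋=(-0.3512,-5.9468) cross=-23.263
  mode - wants cross < 0 → take C=(-0.3512,-5.9468) (cross=-23.263)
ex = (C−B)/|BC| = (-0.1118,-0.9937); ey = (0.9937,-0.1118)
P = B + -2.31·ex + 3.39·ey = (3.8350,0.9383)

3.83 0.94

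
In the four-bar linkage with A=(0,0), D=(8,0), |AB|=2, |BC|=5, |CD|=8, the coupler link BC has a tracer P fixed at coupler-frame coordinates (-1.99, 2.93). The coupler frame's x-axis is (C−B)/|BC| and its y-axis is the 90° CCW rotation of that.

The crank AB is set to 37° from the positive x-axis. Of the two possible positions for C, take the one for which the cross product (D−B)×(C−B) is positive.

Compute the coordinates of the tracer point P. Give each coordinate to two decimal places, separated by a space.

-1.72 -0.04

A=(0,0), D=(8.00,0)
B = A + 2.00·(cos37°, sin37°) = (1.5973, 1.2036)
|BD| = 6.5149
circle(B,5.00) ∩ circle(D,8.00): a=0.2643, h=4.9930
  candidates: C₊=(2.7795,6.0619) cross=32.529; C₋=(0.9346,-3.7523) cross=-32.529
  mode + wants cross > 0 → take C=(2.7795,6.0619) (cross=32.529)
ex = (C−B)/|BC| = (0.2364,0.9716); ey = (-0.9716,0.2364)
P = B + -1.99·ex + 2.93·ey = (-1.7202,-0.0372)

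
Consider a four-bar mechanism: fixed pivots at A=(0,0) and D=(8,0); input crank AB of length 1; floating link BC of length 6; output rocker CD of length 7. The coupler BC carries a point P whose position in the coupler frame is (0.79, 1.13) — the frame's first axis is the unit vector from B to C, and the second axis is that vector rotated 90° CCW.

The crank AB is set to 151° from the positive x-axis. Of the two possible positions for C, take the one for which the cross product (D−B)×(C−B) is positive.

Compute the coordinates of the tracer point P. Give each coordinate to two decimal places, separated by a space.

-1.20 1.82

A=(0,0), D=(8.00,0)
B = A + 1.00·(cos151°, sin151°) = (-0.8746, 0.4848)
|BD| = 8.8879
circle(B,6.00) ∩ circle(D,7.00): a=3.7126, h=4.7135
  candidates: C₊=(3.0896,4.9887) cross=41.893; C₋=(2.5753,-4.4241) cross=-41.893
  mode + wants cross > 0 → take C=(3.0896,4.9887) (cross=41.893)
ex = (C−B)/|BC| = (0.6607,0.7507); ey = (-0.7507,0.6607)
P = B + 0.79·ex + 1.13·ey = (-1.2009,1.8244)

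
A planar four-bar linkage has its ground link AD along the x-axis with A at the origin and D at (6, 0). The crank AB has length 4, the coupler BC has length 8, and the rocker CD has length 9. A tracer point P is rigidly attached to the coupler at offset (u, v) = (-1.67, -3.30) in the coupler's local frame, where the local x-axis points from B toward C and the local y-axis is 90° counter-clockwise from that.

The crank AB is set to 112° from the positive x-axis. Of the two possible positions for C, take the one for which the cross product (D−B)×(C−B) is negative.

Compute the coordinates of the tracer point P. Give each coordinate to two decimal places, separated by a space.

-4.71 5.55

A=(0,0), D=(6.00,0)
B = A + 4.00·(cos112°, sin112°) = (-1.4984, 3.7087)
|BD| = 8.3655
circle(B,8.00) ∩ circle(D,9.00): a=3.1667, h=7.3466
  candidates: C₊=(4.5970,8.8900) cross=61.458; C₋=(-1.9170,-4.2803) cross=-61.458
  mode - wants cross < 0 → take C=(-1.9170,-4.2803) (cross=-61.458)
ex = (C−B)/|BC| = (-0.0523,-0.9986); ey = (0.9986,-0.0523)
P = B + -1.67·ex + -3.30·ey = (-4.7065,5.5491)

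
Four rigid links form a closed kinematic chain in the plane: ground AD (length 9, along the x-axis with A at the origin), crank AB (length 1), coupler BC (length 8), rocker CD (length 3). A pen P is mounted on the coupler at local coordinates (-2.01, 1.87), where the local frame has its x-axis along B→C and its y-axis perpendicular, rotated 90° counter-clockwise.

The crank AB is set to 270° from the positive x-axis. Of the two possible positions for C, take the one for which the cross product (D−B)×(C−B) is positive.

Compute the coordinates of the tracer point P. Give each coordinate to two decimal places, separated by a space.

-2.62 -0.17

A=(0,0), D=(9.00,0)
B = A + 1.00·(cos270°, sin270°) = (-0.0000, -1.0000)
|BD| = 9.0554
circle(B,8.00) ∩ circle(D,3.00): a=7.5646, h=2.6034
  candidates: C₊=(7.2308,2.4228) cross=23.574; C₋=(7.8058,-2.7521) cross=-23.574
  mode + wants cross > 0 → take C=(7.2308,2.4228) (cross=23.574)
ex = (C−B)/|BC| = (0.9039,0.4278); ey = (-0.4278,0.9039)
P = B + -2.01·ex + 1.87·ey = (-2.6168,-0.1698)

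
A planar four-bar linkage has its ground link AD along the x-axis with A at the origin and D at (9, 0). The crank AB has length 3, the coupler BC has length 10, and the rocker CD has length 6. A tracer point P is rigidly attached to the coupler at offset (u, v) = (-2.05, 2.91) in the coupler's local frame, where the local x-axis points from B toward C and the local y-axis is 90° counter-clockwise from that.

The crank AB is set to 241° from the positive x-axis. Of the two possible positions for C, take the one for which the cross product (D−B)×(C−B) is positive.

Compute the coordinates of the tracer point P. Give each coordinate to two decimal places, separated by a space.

-4.98 -2.16

A=(0,0), D=(9.00,0)
B = A + 3.00·(cos241°, sin241°) = (-1.4544, -2.6239)
|BD| = 10.7787
circle(B,10.00) ∩ circle(D,6.00): a=8.3582, h=5.4901
  candidates: C₊=(5.3158,4.7357) cross=59.176; C₋=(7.9888,-5.9142) cross=-59.176
  mode + wants cross > 0 → take C=(5.3158,4.7357) (cross=59.176)
ex = (C−B)/|BC| = (0.6770,0.7360); ey = (-0.7360,0.6770)
P = B + -2.05·ex + 2.91·ey = (-4.9840,-2.1624)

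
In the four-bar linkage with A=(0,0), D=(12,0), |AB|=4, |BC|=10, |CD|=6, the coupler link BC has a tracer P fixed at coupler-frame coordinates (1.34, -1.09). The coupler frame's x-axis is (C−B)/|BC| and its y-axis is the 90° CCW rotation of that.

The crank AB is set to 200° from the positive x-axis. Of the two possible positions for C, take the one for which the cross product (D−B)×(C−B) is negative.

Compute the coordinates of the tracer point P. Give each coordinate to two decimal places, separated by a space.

A=(0,0), D=(12.00,0)
B = A + 4.00·(cos200°, sin200°) = (-3.7588, -1.3681)
|BD| = 15.8180
circle(B,10.00) ∩ circle(D,6.00): a=9.9320, h=1.1640
  candidates: C₊=(6.0354,0.6505) cross=18.412; C₋=(6.2367,-1.6687) cross=-18.412
  mode - wants cross < 0 → take C=(6.2367,-1.6687) (cross=-18.412)
ex = (C−B)/|BC| = (0.9995,-0.0301); ey = (0.0301,0.9995)
P = B + 1.34·ex + -1.09·ey = (-2.4521,-2.4979)

-2.45 -2.50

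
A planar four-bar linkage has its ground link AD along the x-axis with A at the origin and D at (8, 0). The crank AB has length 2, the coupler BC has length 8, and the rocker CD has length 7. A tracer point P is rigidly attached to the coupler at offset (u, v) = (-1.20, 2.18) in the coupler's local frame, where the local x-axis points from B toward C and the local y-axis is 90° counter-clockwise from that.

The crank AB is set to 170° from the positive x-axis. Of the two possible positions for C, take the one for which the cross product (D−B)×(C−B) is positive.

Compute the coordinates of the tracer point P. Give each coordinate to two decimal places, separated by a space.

A=(0,0), D=(8.00,0)
B = A + 2.00·(cos170°, sin170°) = (-1.9696, 0.3473)
|BD| = 9.9757
circle(B,8.00) ∩ circle(D,7.00): a=5.7397, h=5.5728
  candidates: C₊=(3.9606,5.7169) cross=55.593; C₋=(3.5726,-5.4220) cross=-55.593
  mode + wants cross > 0 → take C=(3.9606,5.7169) (cross=55.593)
ex = (C−B)/|BC| = (0.7413,0.6712); ey = (-0.6712,0.7413)
P = B + -1.20·ex + 2.18·ey = (-4.3224,1.1578)

-4.32 1.16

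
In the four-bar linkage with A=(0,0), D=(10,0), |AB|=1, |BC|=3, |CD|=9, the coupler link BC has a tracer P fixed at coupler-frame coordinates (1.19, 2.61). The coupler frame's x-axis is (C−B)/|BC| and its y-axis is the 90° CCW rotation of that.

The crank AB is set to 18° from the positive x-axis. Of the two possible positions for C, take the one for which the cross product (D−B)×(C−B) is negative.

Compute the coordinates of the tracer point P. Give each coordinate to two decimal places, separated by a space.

A=(0,0), D=(10.00,0)
B = A + 1.00·(cos18°, sin18°) = (0.9511, 0.3090)
|BD| = 9.0542
circle(B,3.00) ∩ circle(D,9.00): a=0.5511, h=2.9490
  candidates: C₊=(1.6024,3.2374) cross=26.700; C₋=(1.4012,-2.6570) cross=-26.700
  mode - wants cross < 0 → take C=(1.4012,-2.6570) (cross=-26.700)
ex = (C−B)/|BC| = (0.1500,-0.9887); ey = (0.9887,0.1500)
P = B + 1.19·ex + 2.61·ey = (3.7101,-0.4759)

3.71 -0.48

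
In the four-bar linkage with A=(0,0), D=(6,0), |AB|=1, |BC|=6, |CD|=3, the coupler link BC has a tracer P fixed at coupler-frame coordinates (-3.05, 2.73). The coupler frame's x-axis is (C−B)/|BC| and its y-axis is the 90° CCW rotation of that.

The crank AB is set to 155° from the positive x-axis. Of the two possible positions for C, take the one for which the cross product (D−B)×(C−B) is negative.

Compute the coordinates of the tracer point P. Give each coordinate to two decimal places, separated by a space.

-2.24 4.29

A=(0,0), D=(6.00,0)
B = A + 1.00·(cos155°, sin155°) = (-0.9063, 0.4226)
|BD| = 6.9192
circle(B,6.00) ∩ circle(D,3.00): a=5.4107, h=2.5931
  candidates: C₊=(4.6527,2.6804) cross=17.942; C₋=(4.3359,-2.4962) cross=-17.942
  mode - wants cross < 0 → take C=(4.3359,-2.4962) (cross=-17.942)
ex = (C−B)/|BC| = (0.8737,-0.4865); ey = (0.4865,0.8737)
P = B + -3.05·ex + 2.73·ey = (-2.2431,4.2915)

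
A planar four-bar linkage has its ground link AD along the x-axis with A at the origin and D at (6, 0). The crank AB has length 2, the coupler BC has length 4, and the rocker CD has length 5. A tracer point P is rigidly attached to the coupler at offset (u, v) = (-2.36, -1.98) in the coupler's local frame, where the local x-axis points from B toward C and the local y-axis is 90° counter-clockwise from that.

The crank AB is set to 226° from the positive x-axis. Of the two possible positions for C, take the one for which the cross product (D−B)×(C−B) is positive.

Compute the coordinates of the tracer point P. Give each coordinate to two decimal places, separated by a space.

-1.46 -4.52

A=(0,0), D=(6.00,0)
B = A + 2.00·(cos226°, sin226°) = (-1.3893, -1.4387)
|BD| = 7.5281
circle(B,4.00) ∩ circle(D,5.00): a=3.1663, h=2.4443
  candidates: C₊=(1.2515,1.5657) cross=18.401; C₋=(2.1857,-3.2329) cross=-18.401
  mode + wants cross > 0 → take C=(1.2515,1.5657) (cross=18.401)
ex = (C−B)/|BC| = (0.6602,0.7511); ey = (-0.7511,0.6602)
P = B + -2.36·ex + -1.98·ey = (-1.4602,-4.5184)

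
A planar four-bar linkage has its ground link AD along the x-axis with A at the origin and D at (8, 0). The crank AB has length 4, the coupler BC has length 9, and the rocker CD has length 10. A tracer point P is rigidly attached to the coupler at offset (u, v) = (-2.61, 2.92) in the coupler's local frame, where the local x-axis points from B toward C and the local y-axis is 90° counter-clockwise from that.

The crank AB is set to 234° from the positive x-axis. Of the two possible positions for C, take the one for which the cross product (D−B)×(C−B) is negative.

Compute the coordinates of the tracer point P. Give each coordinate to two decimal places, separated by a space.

-2.32 0.68

A=(0,0), D=(8.00,0)
B = A + 4.00·(cos234°, sin234°) = (-2.3511, -3.2361)
|BD| = 10.8452
circle(B,9.00) ∩ circle(D,10.00): a=4.5466, h=7.7671
  candidates: C₊=(-0.3292,5.5339) cross=84.236; C₋=(4.3060,-9.2927) cross=-84.236
  mode - wants cross < 0 → take C=(4.3060,-9.2927) (cross=-84.236)
ex = (C−B)/|BC| = (0.7397,-0.6730); ey = (0.6730,0.7397)
P = B + -2.61·ex + 2.92·ey = (-2.3167,0.6802)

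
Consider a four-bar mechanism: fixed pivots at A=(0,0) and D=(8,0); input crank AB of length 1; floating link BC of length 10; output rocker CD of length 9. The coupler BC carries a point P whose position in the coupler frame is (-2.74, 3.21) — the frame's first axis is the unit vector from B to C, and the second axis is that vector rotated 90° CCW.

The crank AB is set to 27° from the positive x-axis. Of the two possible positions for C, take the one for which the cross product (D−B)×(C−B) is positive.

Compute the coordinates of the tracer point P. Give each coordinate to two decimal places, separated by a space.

-3.29 -0.10

A=(0,0), D=(8.00,0)
B = A + 1.00·(cos27°, sin27°) = (0.8910, 0.4540)
|BD| = 7.1235
circle(B,10.00) ∩ circle(D,9.00): a=4.8954, h=8.7198
  candidates: C₊=(6.3321,8.8441) cross=62.116; C₋=(5.2207,-8.5601) cross=-62.116
  mode + wants cross > 0 → take C=(6.3321,8.8441) (cross=62.116)
ex = (C−B)/|BC| = (0.5441,0.8390); ey = (-0.8390,0.5441)
P = B + -2.74·ex + 3.21·ey = (-3.2931,-0.0983)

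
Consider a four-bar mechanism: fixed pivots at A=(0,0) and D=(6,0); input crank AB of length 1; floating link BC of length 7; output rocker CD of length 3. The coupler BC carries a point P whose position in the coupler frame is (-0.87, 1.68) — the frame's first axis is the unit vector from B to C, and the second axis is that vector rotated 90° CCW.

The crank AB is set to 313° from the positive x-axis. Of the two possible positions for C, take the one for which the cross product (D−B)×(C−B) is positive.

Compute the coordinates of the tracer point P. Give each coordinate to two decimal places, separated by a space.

A=(0,0), D=(6.00,0)
B = A + 1.00·(cos313°, sin313°) = (0.6820, -0.7314)
|BD| = 5.3681
circle(B,7.00) ∩ circle(D,3.00): a=6.4098, h=2.8133
  candidates: C₊=(6.6487,2.9290) cross=15.102; C₋=(7.4153,-2.6452) cross=-15.102
  mode + wants cross > 0 → take C=(6.6487,2.9290) (cross=15.102)
ex = (C−B)/|BC| = (0.8524,0.5229); ey = (-0.5229,0.8524)
P = B + -0.87·ex + 1.68·ey = (-0.9381,0.2457)

-0.94 0.25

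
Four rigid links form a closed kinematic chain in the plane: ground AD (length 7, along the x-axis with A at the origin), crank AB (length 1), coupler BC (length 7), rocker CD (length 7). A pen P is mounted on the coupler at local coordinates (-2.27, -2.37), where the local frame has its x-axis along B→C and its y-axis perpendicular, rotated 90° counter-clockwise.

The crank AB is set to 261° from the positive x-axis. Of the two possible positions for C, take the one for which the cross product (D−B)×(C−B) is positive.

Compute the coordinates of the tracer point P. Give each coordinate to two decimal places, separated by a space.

A=(0,0), D=(7.00,0)
B = A + 1.00·(cos261°, sin261°) = (-0.1564, -0.9877)
|BD| = 7.2243
circle(B,7.00) ∩ circle(D,7.00): a=3.6121, h=5.9960
  candidates: C₊=(2.6020,5.4459) cross=43.317; C₋=(4.2415,-6.4336) cross=-43.317
  mode + wants cross > 0 → take C=(2.6020,5.4459) (cross=43.317)
ex = (C−B)/|BC| = (0.3941,0.9191); ey = (-0.9191,0.3941)
P = B + -2.27·ex + -2.37·ey = (1.1273,-4.0079)

1.13 -4.01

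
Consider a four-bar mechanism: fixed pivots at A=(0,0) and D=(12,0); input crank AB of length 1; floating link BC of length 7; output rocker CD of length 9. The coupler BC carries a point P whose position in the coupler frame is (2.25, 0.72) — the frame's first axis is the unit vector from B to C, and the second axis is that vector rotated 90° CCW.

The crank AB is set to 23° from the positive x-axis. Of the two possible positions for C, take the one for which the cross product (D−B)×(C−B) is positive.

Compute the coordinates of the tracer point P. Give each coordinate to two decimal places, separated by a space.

A=(0,0), D=(12.00,0)
B = A + 1.00·(cos23°, sin23°) = (0.9205, 0.3907)
|BD| = 11.0864
circle(B,7.00) ∩ circle(D,9.00): a=4.1000, h=5.6736
  candidates: C₊=(5.2179,5.9163) cross=62.900; C₋=(4.8180,-5.4239) cross=-62.900
  mode + wants cross > 0 → take C=(5.2179,5.9163) (cross=62.900)
ex = (C−B)/|BC| = (0.6139,0.7894); ey = (-0.7894,0.6139)
P = B + 2.25·ex + 0.72·ey = (1.7335,2.6088)

1.73 2.61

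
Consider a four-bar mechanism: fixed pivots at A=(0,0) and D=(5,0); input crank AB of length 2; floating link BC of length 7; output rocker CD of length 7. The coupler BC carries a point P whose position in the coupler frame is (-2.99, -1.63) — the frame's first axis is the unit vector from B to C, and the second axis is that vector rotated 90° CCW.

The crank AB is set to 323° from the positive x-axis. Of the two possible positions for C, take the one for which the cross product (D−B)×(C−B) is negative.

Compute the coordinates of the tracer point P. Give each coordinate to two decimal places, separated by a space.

A=(0,0), D=(5.00,0)
B = A + 2.00·(cos323°, sin323°) = (1.5973, -1.2036)
|BD| = 3.6093
circle(B,7.00) ∩ circle(D,7.00): a=1.8047, h=6.7634
  candidates: C₊=(1.0432,5.7744) cross=24.411; C₋=(5.5541,-6.9780) cross=-24.411
  mode - wants cross < 0 → take C=(5.5541,-6.9780) (cross=-24.411)
ex = (C−B)/|BC| = (0.5653,-0.8249); ey = (0.8249,0.5653)
P = B + -2.99·ex + -1.63·ey = (-1.4375,0.3415)

-1.44 0.34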